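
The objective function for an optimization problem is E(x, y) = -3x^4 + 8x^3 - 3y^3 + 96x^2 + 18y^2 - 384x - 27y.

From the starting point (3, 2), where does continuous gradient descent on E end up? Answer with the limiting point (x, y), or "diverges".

(2, 1)

E is separable, so gradient descent decouples: x follows -∂E/∂x, y follows -∂E/∂y.
∂E/∂x = -12(x - 4)(x - 2)(x + 4); at x=3 this is 84, so x decreases.
∂E/∂y = -9(y - 3)(y - 1); at y=2 this is 9, so y decreases.
x converges to its nearest critical value 2 (a local min of the x-part); y converges to 1. The iterate converges to (2, 1).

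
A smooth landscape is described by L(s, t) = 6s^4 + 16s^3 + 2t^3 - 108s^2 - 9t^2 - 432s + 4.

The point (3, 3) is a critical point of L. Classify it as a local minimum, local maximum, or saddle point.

The mixed partial ∂²L/∂s∂t is 0, so the Hessian at any point is diag(L_ss, L_tt) = diag(24(3s^2 + 4s - 9), 6(2t - 3)).
At (3, 3): H = diag(720, 18).
Both eigenvalues are positive, so H is positive definite: a local minimum.

local minimum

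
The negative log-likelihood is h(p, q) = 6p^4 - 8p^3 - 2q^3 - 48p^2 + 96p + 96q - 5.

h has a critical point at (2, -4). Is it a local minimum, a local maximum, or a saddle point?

local minimum

The mixed partial ∂²h/∂p∂q is 0, so the Hessian at any point is diag(h_pp, h_qq) = diag(24(3p^2 - 2p - 4), -12q).
At (2, -4): H = diag(96, 48).
Both eigenvalues are positive, so H is positive definite: a local minimum.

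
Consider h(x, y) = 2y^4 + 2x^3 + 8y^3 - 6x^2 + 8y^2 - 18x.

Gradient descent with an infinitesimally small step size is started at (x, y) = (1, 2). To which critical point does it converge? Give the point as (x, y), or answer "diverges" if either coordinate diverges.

h is separable, so gradient descent decouples: x follows -∂h/∂x, y follows -∂h/∂y.
∂h/∂x = 6(x - 3)(x + 1); at x=1 this is -24, so x increases.
∂h/∂y = 8y(y + 1)(y + 2); at y=2 this is 192, so y decreases.
x converges to its nearest critical value 3 (a local min of the x-part); y converges to 0. The iterate converges to (3, 0).

(3, 0)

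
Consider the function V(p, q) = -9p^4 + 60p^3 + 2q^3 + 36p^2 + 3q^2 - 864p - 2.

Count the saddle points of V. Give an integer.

V separates as a function of p plus a function of q, so ∇V=0 decouples.
∂V/∂p = -36(p - 4)(p - 3)(p + 2) = 0 at p ∈ {-2, 3, 4}; ∂V/∂q = 6q(q + 1) = 0 at q ∈ {-1, 0}.
The Hessian is diagonal: diag(V_pp, V_qq). Second derivatives: V_pp(-2)=-1080, V_pp(3)=180, V_pp(4)=-216; V_qq(-1)=-6, V_qq(0)=6.
Saddle points occur where the two diagonal entries have opposite signs: (-2, 0), (3, -1), (4, 0). Count: 3.

3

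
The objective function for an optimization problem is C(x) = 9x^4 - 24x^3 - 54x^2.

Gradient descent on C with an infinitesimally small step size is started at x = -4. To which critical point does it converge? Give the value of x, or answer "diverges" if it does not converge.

-1

C'(x) = 36x(x - 3)(x + 1), so C'(-4) = -3024.
Gradient descent moves in the -C' direction, i.e. x is increasing.
The nearest critical point in that direction is x = -1, where C'' = 144 > 0 (a local minimum). The iterate converges there.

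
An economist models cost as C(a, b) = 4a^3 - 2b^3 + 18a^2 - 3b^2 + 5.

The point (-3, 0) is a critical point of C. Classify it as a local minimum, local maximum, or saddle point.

The mixed partial ∂²C/∂a∂b is 0, so the Hessian at any point is diag(C_aa, C_bb) = diag(12(2a + 3), -6(2b + 1)).
At (-3, 0): H = diag(-36, -6).
Both eigenvalues are negative, so H is negative definite: a local maximum.

local maximum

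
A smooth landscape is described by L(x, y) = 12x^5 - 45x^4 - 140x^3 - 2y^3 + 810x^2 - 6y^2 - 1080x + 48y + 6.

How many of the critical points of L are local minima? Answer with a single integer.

L separates as a function of x plus a function of y, so ∇L=0 decouples.
∂L/∂x = 60(x - 3)(x - 2)(x - 1)(x + 3) = 0 at x ∈ {-3, 1, 2, 3}; ∂L/∂y = -6(y - 2)(y + 4) = 0 at y ∈ {-4, 2}.
The Hessian is diagonal: diag(L_xx, L_yy). Second derivatives: L_xx(-3)=-7200, L_xx(1)=480, L_xx(2)=-300, L_xx(3)=720; L_yy(-4)=36, L_yy(2)=-36.
Local minima occur where both diagonal entries positive: (1, -4), (3, -4). Count: 2.

2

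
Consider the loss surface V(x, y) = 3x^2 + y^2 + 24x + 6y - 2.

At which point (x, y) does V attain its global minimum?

(-4, -3)

V(x,y) separates as P(x) + Q(y) − 2, so its minimum is min P + min Q − 2.
P'(x) = 6x + 24 vanishes at x ∈ {-4}; Q'(y) = 2y + 6 vanishes at y ∈ {-3}.
Local minima of P (where P''>0): P(-4)=-48. Local minima of Q: Q(-3)=-9.
So the global minimum of V is P(-4) + Q(-3) − 2 = -48 − 9 − 2 = -59, attained at (-4, -3).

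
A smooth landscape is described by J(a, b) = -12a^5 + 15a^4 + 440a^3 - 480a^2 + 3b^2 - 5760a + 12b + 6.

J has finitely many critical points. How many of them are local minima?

2

J separates as a function of a plus a function of b, so ∇J=0 decouples.
∂J/∂a = -60(a - 4)(a - 3)(a + 2)(a + 4) = 0 at a ∈ {-4, -2, 3, 4}; ∂J/∂b = 6(b + 2) = 0 at b ∈ {-2}.
The Hessian is diagonal: diag(J_aa, J_bb). Second derivatives: J_aa(-4)=6720, J_aa(-2)=-3600, J_aa(3)=2100, J_aa(4)=-2880; J_bb(-2)=6.
Local minima occur where both diagonal entries positive: (-4, -2), (3, -2). Count: 2.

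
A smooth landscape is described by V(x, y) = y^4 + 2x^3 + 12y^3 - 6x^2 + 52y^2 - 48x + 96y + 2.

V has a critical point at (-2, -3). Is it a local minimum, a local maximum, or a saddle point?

The mixed partial ∂²V/∂x∂y is 0, so the Hessian at any point is diag(V_xx, V_yy) = diag(12(x - 1), 4(3y^2 + 18y + 26)).
At (-2, -3): H = diag(-36, -4).
Both eigenvalues are negative, so H is negative definite: a local maximum.

local maximum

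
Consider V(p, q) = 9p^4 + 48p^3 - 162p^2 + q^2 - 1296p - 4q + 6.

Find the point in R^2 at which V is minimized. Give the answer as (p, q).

V(p,q) separates as A(p) + B(q) + 6, so its minimum is min A + min B + 6.
A'(p) = 36(p - 3)(p + 3)(p + 4) vanishes at p ∈ {-4, -3, 3}; B'(q) = 2q - 4 vanishes at q ∈ {2}.
Local minima of A (where A''>0): A(-4)=1824, A(3)=-3321. Local minima of B: B(2)=-4.
So the global minimum of V is A(3) + B(2) + 6 = -3321 − 4 + 6 = -3319, attained at (3, 2).

(3, 2)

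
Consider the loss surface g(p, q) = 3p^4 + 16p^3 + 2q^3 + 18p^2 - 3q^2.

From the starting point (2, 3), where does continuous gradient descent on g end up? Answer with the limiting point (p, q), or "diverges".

g is separable, so gradient descent decouples: p follows -∂g/∂p, q follows -∂g/∂q.
∂g/∂p = 12p(p + 1)(p + 3); at p=2 this is 360, so p decreases.
∂g/∂q = 6q(q - 1); at q=3 this is 36, so q decreases.
p converges to its nearest critical value 0 (a local min of the p-part); q converges to 1. The iterate converges to (0, 1).

(0, 1)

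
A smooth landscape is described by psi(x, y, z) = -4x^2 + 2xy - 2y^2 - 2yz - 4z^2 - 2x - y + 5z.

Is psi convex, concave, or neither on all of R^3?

psi is quadratic, so its Hessian is the constant matrix H = [[-8, 2, 0], [2, -4, -2], [0, -2, -8]].
Leading principal minors: -8, 28, -192.
Signs alternate −, +, − ⇒ H ≺ 0 ⇒ concave.

concave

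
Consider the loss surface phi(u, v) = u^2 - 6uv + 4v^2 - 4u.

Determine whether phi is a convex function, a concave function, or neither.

phi is quadratic, so its Hessian is the constant matrix H = [[2, -6], [-6, 8]].
det(H) = -20, tr(H) = 10.
det(H) < 0, so H is indefinite: neither convex nor concave.

neither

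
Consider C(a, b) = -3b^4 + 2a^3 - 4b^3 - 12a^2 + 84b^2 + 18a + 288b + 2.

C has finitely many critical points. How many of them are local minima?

1

C separates as a function of a plus a function of b, so ∇C=0 decouples.
∂C/∂a = 6(a - 3)(a - 1) = 0 at a ∈ {1, 3}; ∂C/∂b = -12(b - 4)(b + 2)(b + 3) = 0 at b ∈ {-3, -2, 4}.
The Hessian is diagonal: diag(C_aa, C_bb). Second derivatives: C_aa(1)=-12, C_aa(3)=12; C_bb(-3)=-84, C_bb(-2)=72, C_bb(4)=-504.
Local minima occur where both diagonal entries positive: (3, -2). Count: 1.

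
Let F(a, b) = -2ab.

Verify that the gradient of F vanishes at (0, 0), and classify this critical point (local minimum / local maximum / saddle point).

saddle point

∇F = (-2b, -2a); substituting (0, 0) gives ∇F = (0, 0), so (0, 0) is indeed a critical point.
The Hessian of F is constant: H = [[0, -2], [-2, 0]].
det(H) = 0·0 − (-2)² = -4.
Since det(H) < 0, H is indefinite and the critical point is a saddle point.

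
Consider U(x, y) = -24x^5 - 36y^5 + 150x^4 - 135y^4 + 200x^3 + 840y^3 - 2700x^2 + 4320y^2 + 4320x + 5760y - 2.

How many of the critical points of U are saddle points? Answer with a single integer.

8

U separates as a function of x plus a function of y, so ∇U=0 decouples.
∂U/∂x = -120(x - 4)(x - 3)(x - 1)(x + 3) = 0 at x ∈ {-3, 1, 3, 4}; ∂U/∂y = -180(y - 4)(y + 1)(y + 2)(y + 4) = 0 at y ∈ {-4, -2, -1, 4}.
The Hessian is diagonal: diag(U_xx, U_yy). Second derivatives: U_xx(-3)=20160, U_xx(1)=-2880, U_xx(3)=1440, U_xx(4)=-2520; U_yy(-4)=8640, U_yy(-2)=-2160, U_yy(-1)=2700, U_yy(4)=-43200.
Saddle points occur where the two diagonal entries have opposite signs: (-3, -2), (-3, 4), (1, -4), (1, -1), (3, -2), (3, 4), (4, -4), (4, -1). Count: 8.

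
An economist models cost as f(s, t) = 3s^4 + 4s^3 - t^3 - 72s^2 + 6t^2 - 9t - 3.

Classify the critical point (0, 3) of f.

The mixed partial ∂²f/∂s∂t is 0, so the Hessian at any point is diag(f_ss, f_tt) = diag(12(3s^2 + 2s - 12), 6(-t + 2)).
At (0, 3): H = diag(-144, -6).
Both eigenvalues are negative, so H is negative definite: a local maximum.

local maximum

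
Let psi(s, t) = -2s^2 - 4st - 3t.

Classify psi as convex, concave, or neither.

neither

psi is quadratic, so its Hessian is the constant matrix H = [[-4, -4], [-4, 0]].
det(H) = -16, tr(H) = -4.
det(H) < 0, so H is indefinite: neither convex nor concave.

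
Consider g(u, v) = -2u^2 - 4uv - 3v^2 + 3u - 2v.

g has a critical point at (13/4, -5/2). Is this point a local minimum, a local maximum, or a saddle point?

local maximum

The Hessian of g is constant: H = [[-4, -4], [-4, -6]].
det(H) = (-4)·(-6) − (-4)² = 8.
det(H) > 0 and tr(H) = -10 < 0, so H is negative definite and the point is a local maximum.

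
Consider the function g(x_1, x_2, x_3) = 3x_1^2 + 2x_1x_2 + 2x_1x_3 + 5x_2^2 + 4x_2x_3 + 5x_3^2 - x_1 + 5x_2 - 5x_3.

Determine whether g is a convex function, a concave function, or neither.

convex

g is quadratic, so its Hessian is the constant matrix H = [[6, 2, 2], [2, 10, 4], [2, 4, 10]].
Leading principal minors: 6, 56, 456.
All positive ⇒ H ≻ 0 ⇒ convex.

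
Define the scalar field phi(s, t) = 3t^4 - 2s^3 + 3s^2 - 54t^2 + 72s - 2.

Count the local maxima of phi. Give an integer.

1

phi separates as a function of s plus a function of t, so ∇phi=0 decouples.
∂phi/∂s = -6(s - 4)(s + 3) = 0 at s ∈ {-3, 4}; ∂phi/∂t = 12t(t - 3)(t + 3) = 0 at t ∈ {-3, 0, 3}.
The Hessian is diagonal: diag(phi_ss, phi_tt). Second derivatives: phi_ss(-3)=42, phi_ss(4)=-42; phi_tt(-3)=216, phi_tt(0)=-108, phi_tt(3)=216.
Local maxima occur where both diagonal entries negative: (4, 0). Count: 1.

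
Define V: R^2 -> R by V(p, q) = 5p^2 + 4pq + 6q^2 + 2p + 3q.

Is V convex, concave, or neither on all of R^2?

V is quadratic, so its Hessian is the constant matrix H = [[10, 4], [4, 12]].
det(H) = 104, tr(H) = 22.
det(H) > 0 and tr(H) > 0, so H is positive definite everywhere: convex.

convex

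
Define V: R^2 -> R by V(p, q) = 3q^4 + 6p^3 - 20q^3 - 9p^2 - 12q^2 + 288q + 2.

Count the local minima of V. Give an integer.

V separates as a function of p plus a function of q, so ∇V=0 decouples.
∂V/∂p = 18p(p - 1) = 0 at p ∈ {0, 1}; ∂V/∂q = 12(q - 4)(q - 3)(q + 2) = 0 at q ∈ {-2, 3, 4}.
The Hessian is diagonal: diag(V_pp, V_qq). Second derivatives: V_pp(0)=-18, V_pp(1)=18; V_qq(-2)=360, V_qq(3)=-60, V_qq(4)=72.
Local minima occur where both diagonal entries positive: (1, -2), (1, 4). Count: 2.

2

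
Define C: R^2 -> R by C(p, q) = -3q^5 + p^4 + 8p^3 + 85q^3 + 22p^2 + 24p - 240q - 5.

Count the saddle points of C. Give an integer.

C separates as a function of p plus a function of q, so ∇C=0 decouples.
∂C/∂p = 4(p + 1)(p + 2)(p + 3) = 0 at p ∈ {-3, -2, -1}; ∂C/∂q = -15(q - 4)(q - 1)(q + 1)(q + 4) = 0 at q ∈ {-4, -1, 1, 4}.
The Hessian is diagonal: diag(C_pp, C_qq). Second derivatives: C_pp(-3)=8, C_pp(-2)=-4, C_pp(-1)=8; C_qq(-4)=1800, C_qq(-1)=-450, C_qq(1)=450, C_qq(4)=-1800.
Saddle points occur where the two diagonal entries have opposite signs: (-3, -1), (-3, 4), (-2, -4), (-2, 1), (-1, -1), (-1, 4). Count: 6.

6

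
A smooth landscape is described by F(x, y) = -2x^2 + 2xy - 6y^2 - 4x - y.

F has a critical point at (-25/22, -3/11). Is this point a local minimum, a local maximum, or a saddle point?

The Hessian of F is constant: H = [[-4, 2], [2, -12]].
det(H) = (-4)·(-12) − 2² = 44.
det(H) > 0 and tr(H) = -16 < 0, so H is negative definite and the point is a local maximum.

local maximum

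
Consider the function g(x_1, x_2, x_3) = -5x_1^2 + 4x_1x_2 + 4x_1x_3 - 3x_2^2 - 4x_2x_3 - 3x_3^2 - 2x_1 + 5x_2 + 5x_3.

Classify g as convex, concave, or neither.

g is quadratic, so its Hessian is the constant matrix H = [[-10, 4, 4], [4, -6, -4], [4, -4, -6]].
Leading principal minors: -10, 44, -136.
Signs alternate −, +, − ⇒ H ≺ 0 ⇒ concave.

concave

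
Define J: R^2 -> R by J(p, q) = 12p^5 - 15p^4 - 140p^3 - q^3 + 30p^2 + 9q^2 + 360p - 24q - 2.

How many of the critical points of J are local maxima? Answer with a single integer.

2

J separates as a function of p plus a function of q, so ∇J=0 decouples.
∂J/∂p = 60(p - 3)(p - 1)(p + 1)(p + 2) = 0 at p ∈ {-2, -1, 1, 3}; ∂J/∂q = -3(q - 4)(q - 2) = 0 at q ∈ {2, 4}.
The Hessian is diagonal: diag(J_pp, J_qq). Second derivatives: J_pp(-2)=-900, J_pp(-1)=480, J_pp(1)=-720, J_pp(3)=2400; J_qq(2)=6, J_qq(4)=-6.
Local maxima occur where both diagonal entries negative: (-2, 4), (1, 4). Count: 2.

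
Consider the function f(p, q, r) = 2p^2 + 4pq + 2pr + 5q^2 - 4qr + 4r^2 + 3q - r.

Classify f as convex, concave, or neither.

convex

f is quadratic, so its Hessian is the constant matrix H = [[4, 4, 2], [4, 10, -4], [2, -4, 8]].
Leading principal minors: 4, 24, 24.
All positive ⇒ H ≻ 0 ⇒ convex.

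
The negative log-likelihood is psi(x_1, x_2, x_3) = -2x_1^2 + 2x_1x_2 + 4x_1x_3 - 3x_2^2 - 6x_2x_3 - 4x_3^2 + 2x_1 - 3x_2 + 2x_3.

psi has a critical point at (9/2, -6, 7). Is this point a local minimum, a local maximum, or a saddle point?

local maximum

The Hessian is constant: H = [[-4, 2, 4], [2, -6, -6], [4, -6, -8]].
Leading principal minors: Δ₁ = -4, Δ₂ = 20, Δ₃ = -16.
The minors alternate sign starting negative (−, +, −), so H is negative definite: a local maximum.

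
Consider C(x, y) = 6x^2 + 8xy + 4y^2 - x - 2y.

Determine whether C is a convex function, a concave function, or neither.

convex

C is quadratic, so its Hessian is the constant matrix H = [[12, 8], [8, 8]].
det(H) = 32, tr(H) = 20.
det(H) > 0 and tr(H) > 0, so H is positive definite everywhere: convex.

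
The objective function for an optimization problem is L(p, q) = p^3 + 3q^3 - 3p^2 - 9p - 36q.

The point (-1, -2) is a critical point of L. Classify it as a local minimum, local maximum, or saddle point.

local maximum

The mixed partial ∂²L/∂p∂q is 0, so the Hessian at any point is diag(L_pp, L_qq) = diag(6(p - 1), 18q).
At (-1, -2): H = diag(-12, -36).
Both eigenvalues are negative, so H is negative definite: a local maximum.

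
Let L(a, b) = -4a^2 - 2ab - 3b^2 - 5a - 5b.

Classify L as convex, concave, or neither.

concave

L is quadratic, so its Hessian is the constant matrix H = [[-8, -2], [-2, -6]].
det(H) = 44, tr(H) = -14.
det(H) > 0 and tr(H) < 0, so H is negative definite everywhere: concave.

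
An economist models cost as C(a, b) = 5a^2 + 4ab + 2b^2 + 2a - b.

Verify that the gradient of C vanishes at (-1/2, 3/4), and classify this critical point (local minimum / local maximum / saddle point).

∇C = (10a + 4b + 2, 4a + 4b - 1); substituting (-1/2, 3/4) gives ∇C = (0, 0), so (-1/2, 3/4) is indeed a critical point.
The Hessian of C is constant: H = [[10, 4], [4, 4]].
det(H) = 10·4 − 4² = 24.
det(H) > 0 and tr(H) = 14 > 0, so H is positive definite and the point is a local minimum.

local minimum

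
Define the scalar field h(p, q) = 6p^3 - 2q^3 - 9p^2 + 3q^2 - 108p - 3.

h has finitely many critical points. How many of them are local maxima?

1

h separates as a function of p plus a function of q, so ∇h=0 decouples.
∂h/∂p = 18(p - 3)(p + 2) = 0 at p ∈ {-2, 3}; ∂h/∂q = -6q(q - 1) = 0 at q ∈ {0, 1}.
The Hessian is diagonal: diag(h_pp, h_qq). Second derivatives: h_pp(-2)=-90, h_pp(3)=90; h_qq(0)=6, h_qq(1)=-6.
Local maxima occur where both diagonal entries negative: (-2, 1). Count: 1.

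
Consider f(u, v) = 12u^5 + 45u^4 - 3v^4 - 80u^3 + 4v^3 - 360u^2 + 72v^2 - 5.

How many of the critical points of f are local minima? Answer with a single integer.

f separates as a function of u plus a function of v, so ∇f=0 decouples.
∂f/∂u = 60u(u - 2)(u + 2)(u + 3) = 0 at u ∈ {-3, -2, 0, 2}; ∂f/∂v = -12v(v - 4)(v + 3) = 0 at v ∈ {-3, 0, 4}.
The Hessian is diagonal: diag(f_uu, f_vv). Second derivatives: f_uu(-3)=-900, f_uu(-2)=480, f_uu(0)=-720, f_uu(2)=2400; f_vv(-3)=-252, f_vv(0)=144, f_vv(4)=-336.
Local minima occur where both diagonal entries positive: (-2, 0), (2, 0). Count: 2.

2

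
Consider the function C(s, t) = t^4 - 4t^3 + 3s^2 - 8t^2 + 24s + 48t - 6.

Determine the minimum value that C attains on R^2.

-134

C(s,t) separates as P(s) + Q(t) − 6, so its minimum is min P + min Q − 6.
P'(s) = 6s + 24 vanishes at s ∈ {-4}; Q'(t) = 4(t - 3)(t - 2)(t + 2) vanishes at t ∈ {-2, 2, 3}.
Local minima of P (where P''>0): P(-4)=-48. Local minima of Q: Q(-2)=-80, Q(3)=45.
So the global minimum of C is P(-4) + Q(-2) − 6 = -48 − 80 − 6 = -134, attained at (-4, -2).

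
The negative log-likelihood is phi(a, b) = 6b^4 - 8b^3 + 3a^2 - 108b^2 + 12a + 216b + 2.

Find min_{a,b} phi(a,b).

phi(a,b) separates as P(a) + Q(b) + 2, so its minimum is min P + min Q + 2.
P'(a) = 6a + 12 vanishes at a ∈ {-2}; Q'(b) = 24(b - 3)(b - 1)(b + 3) vanishes at b ∈ {-3, 1, 3}.
Local minima of P (where P''>0): P(-2)=-12. Local minima of Q: Q(-3)=-918, Q(3)=-54.
So the global minimum of phi is P(-2) + Q(-3) + 2 = -12 − 918 + 2 = -928, attained at (-2, -3).

-928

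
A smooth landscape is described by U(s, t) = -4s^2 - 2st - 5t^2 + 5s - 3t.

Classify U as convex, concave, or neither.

concave

U is quadratic, so its Hessian is the constant matrix H = [[-8, -2], [-2, -10]].
det(H) = 76, tr(H) = -18.
det(H) > 0 and tr(H) < 0, so H is negative definite everywhere: concave.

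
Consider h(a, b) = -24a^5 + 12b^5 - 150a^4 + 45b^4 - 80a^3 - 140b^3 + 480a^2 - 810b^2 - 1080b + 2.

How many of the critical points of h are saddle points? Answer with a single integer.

8

h separates as a function of a plus a function of b, so ∇h=0 decouples.
∂h/∂a = -120a(a - 1)(a + 2)(a + 4) = 0 at a ∈ {-4, -2, 0, 1}; ∂h/∂b = 60(b - 3)(b + 1)(b + 2)(b + 3) = 0 at b ∈ {-3, -2, -1, 3}.
The Hessian is diagonal: diag(h_aa, h_bb). Second derivatives: h_aa(-4)=4800, h_aa(-2)=-1440, h_aa(0)=960, h_aa(1)=-1800; h_bb(-3)=-720, h_bb(-2)=300, h_bb(-1)=-480, h_bb(3)=7200.
Saddle points occur where the two diagonal entries have opposite signs: (-4, -3), (-4, -1), (-2, -2), (-2, 3), (0, -3), (0, -1), (1, -2), (1, 3). Count: 8.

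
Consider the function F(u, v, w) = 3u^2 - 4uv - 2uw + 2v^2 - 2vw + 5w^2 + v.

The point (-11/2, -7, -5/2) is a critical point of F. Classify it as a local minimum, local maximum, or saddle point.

local minimum

The Hessian is constant: H = [[6, -4, -2], [-4, 4, -2], [-2, -2, 10]].
Leading principal minors: Δ₁ = 6, Δ₂ = 8, Δ₃ = 8.
All leading minors are positive, so H is positive definite: a local minimum.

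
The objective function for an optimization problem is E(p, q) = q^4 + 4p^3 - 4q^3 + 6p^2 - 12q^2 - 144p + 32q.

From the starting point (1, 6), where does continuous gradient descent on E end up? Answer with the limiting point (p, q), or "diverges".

(3, 4)

E is separable, so gradient descent decouples: p follows -∂E/∂p, q follows -∂E/∂q.
∂E/∂p = 12(p - 3)(p + 4); at p=1 this is -120, so p increases.
∂E/∂q = 4(q - 4)(q - 1)(q + 2); at q=6 this is 320, so q decreases.
p converges to its nearest critical value 3 (a local min of the p-part); q converges to 4. The iterate converges to (3, 4).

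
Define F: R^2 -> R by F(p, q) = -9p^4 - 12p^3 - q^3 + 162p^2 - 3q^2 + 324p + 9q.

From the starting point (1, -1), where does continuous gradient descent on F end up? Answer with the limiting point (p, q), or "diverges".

F is separable, so gradient descent decouples: p follows -∂F/∂p, q follows -∂F/∂q.
∂F/∂p = -36(p - 3)(p + 1)(p + 3); at p=1 this is 576, so p decreases.
∂F/∂q = -3(q - 1)(q + 3); at q=-1 this is 12, so q decreases.
p converges to its nearest critical value -1 (a local min of the p-part); q converges to -3. The iterate converges to (-1, -3).

(-1, -3)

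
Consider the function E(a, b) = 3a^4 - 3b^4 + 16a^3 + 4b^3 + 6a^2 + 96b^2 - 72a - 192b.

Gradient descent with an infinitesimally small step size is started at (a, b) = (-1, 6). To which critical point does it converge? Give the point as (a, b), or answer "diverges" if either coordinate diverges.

diverges

E is separable, so gradient descent decouples: a follows -∂E/∂a, b follows -∂E/∂b.
∂E/∂a = 12(a - 1)(a + 2)(a + 3); at a=-1 this is -48, so a increases.
∂E/∂b = -12(b - 4)(b - 1)(b + 4); at b=6 this is -1200, so b increases.
The b-coordinate has no critical point in that direction and runs off to infinity.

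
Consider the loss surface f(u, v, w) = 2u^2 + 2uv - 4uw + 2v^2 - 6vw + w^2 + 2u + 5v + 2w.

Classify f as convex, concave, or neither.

neither

f is quadratic, so its Hessian is the constant matrix H = [[4, 2, -4], [2, 4, -6], [-4, -6, 2]].
Leading principal minors: 4, 12, -88.
Neither pattern holds ⇒ H is indefinite ⇒ neither convex nor concave.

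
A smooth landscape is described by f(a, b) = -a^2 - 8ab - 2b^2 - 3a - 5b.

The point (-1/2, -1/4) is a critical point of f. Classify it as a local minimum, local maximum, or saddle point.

The Hessian of f is constant: H = [[-2, -8], [-8, -4]].
det(H) = (-2)·(-4) − (-8)² = -56.
Since det(H) < 0, H is indefinite and the critical point is a saddle point.

saddle point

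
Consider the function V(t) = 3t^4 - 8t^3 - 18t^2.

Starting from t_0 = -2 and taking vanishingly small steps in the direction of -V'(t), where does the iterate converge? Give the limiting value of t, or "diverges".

V'(t) = 12t(t - 3)(t + 1), so V'(-2) = -120.
Gradient descent moves in the -V' direction, i.e. t is increasing.
The nearest critical point in that direction is t = -1, where V'' = 48 > 0 (a local minimum). The iterate converges there.

-1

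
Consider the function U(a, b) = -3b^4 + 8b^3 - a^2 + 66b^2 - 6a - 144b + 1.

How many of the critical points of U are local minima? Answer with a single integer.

U separates as a function of a plus a function of b, so ∇U=0 decouples.
∂U/∂a = -2(a + 3) = 0 at a ∈ {-3}; ∂U/∂b = -12(b - 4)(b - 1)(b + 3) = 0 at b ∈ {-3, 1, 4}.
The Hessian is diagonal: diag(U_aa, U_bb). Second derivatives: U_aa(-3)=-2; U_bb(-3)=-336, U_bb(1)=144, U_bb(4)=-252.
Local minima occur where both diagonal entries positive: none. Count: 0.

0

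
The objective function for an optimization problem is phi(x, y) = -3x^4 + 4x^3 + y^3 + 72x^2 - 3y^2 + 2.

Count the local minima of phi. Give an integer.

1

phi separates as a function of x plus a function of y, so ∇phi=0 decouples.
∂phi/∂x = -12x(x - 4)(x + 3) = 0 at x ∈ {-3, 0, 4}; ∂phi/∂y = 3y(y - 2) = 0 at y ∈ {0, 2}.
The Hessian is diagonal: diag(phi_xx, phi_yy). Second derivatives: phi_xx(-3)=-252, phi_xx(0)=144, phi_xx(4)=-336; phi_yy(0)=-6, phi_yy(2)=6.
Local minima occur where both diagonal entries positive: (0, 2). Count: 1.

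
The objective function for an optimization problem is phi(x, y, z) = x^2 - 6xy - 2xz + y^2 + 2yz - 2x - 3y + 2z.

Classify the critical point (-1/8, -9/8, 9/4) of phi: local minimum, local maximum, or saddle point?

saddle point

The Hessian is constant: H = [[2, -6, -2], [-6, 2, 2], [-2, 2, 0]].
Leading principal minors: Δ₁ = 2, Δ₂ = -32, Δ₃ = 32.
The minors fit neither the all-positive nor the alternating-sign pattern, so H is indefinite: a saddle point.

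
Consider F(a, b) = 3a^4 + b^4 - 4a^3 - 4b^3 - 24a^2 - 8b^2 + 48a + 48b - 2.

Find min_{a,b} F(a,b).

-194

F(a,b) separates as P(a) + Q(b) − 2, so its minimum is min P + min Q − 2.
P'(a) = 12(a - 2)(a - 1)(a + 2) vanishes at a ∈ {-2, 1, 2}; Q'(b) = 4(b - 3)(b - 2)(b + 2) vanishes at b ∈ {-2, 2, 3}.
Local minima of P (where P''>0): P(-2)=-112, P(2)=16. Local minima of Q: Q(-2)=-80, Q(3)=45.
So the global minimum of F is P(-2) + Q(-2) − 2 = -112 − 80 − 2 = -194, attained at (-2, -2).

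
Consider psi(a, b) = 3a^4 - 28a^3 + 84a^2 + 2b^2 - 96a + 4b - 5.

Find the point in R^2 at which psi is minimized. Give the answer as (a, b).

(4, -1)

psi(a,b) separates as P(a) + Q(b) − 5, so its minimum is min P + min Q − 5.
P'(a) = 12(a - 4)(a - 2)(a - 1) vanishes at a ∈ {1, 2, 4}; Q'(b) = 4b + 4 vanishes at b ∈ {-1}.
Local minima of P (where P''>0): P(1)=-37, P(4)=-64. Local minima of Q: Q(-1)=-2.
So the global minimum of psi is P(4) + Q(-1) − 5 = -64 − 2 − 5 = -71, attained at (4, -1).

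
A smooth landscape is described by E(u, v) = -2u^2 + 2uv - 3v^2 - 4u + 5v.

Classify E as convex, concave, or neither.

concave

E is quadratic, so its Hessian is the constant matrix H = [[-4, 2], [2, -6]].
det(H) = 20, tr(H) = -10.
det(H) > 0 and tr(H) < 0, so H is negative definite everywhere: concave.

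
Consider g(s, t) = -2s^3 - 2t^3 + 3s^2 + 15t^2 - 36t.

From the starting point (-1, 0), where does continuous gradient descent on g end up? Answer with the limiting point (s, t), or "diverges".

g is separable, so gradient descent decouples: s follows -∂g/∂s, t follows -∂g/∂t.
∂g/∂s = -6s(s - 1); at s=-1 this is -12, so s increases.
∂g/∂t = -6(t - 3)(t - 2); at t=0 this is -36, so t increases.
s converges to its nearest critical value 0 (a local min of the s-part); t converges to 2. The iterate converges to (0, 2).

(0, 2)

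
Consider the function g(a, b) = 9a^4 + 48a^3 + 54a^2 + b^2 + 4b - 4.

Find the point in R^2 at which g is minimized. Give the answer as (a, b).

(-3, -2)

g(a,b) separates as P(a) + Q(b) − 4, so its minimum is min P + min Q − 4.
P'(a) = 36a(a + 1)(a + 3) vanishes at a ∈ {-3, -1, 0}; Q'(b) = 2b + 4 vanishes at b ∈ {-2}.
Local minima of P (where P''>0): P(-3)=-81, P(0)=0. Local minima of Q: Q(-2)=-4.
So the global minimum of g is P(-3) + Q(-2) − 4 = -81 − 4 − 4 = -89, attained at (-3, -2).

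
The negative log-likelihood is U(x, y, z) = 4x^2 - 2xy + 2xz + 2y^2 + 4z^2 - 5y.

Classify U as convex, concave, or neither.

convex

U is quadratic, so its Hessian is the constant matrix H = [[8, -2, 2], [-2, 4, 0], [2, 0, 8]].
Leading principal minors: 8, 28, 208.
All positive ⇒ H ≻ 0 ⇒ convex.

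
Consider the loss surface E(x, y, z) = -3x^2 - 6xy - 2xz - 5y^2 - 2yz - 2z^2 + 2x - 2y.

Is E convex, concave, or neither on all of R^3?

E is quadratic, so its Hessian is the constant matrix H = [[-6, -6, -2], [-6, -10, -2], [-2, -2, -4]].
Leading principal minors: -6, 24, -80.
Signs alternate −, +, − ⇒ H ≺ 0 ⇒ concave.

concave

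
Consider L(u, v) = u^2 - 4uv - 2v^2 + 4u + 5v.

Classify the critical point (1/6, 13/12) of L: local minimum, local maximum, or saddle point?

saddle point

The Hessian of L is constant: H = [[2, -4], [-4, -4]].
det(H) = 2·(-4) − (-4)² = -24.
Since det(H) < 0, H is indefinite and the critical point is a saddle point.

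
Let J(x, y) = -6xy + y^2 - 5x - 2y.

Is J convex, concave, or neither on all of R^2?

neither

J is quadratic, so its Hessian is the constant matrix H = [[0, -6], [-6, 2]].
det(H) = -36, tr(H) = 2.
det(H) < 0, so H is indefinite: neither convex nor concave.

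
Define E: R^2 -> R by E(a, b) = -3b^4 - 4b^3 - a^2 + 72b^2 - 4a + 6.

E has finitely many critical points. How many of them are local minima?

E separates as a function of a plus a function of b, so ∇E=0 decouples.
∂E/∂a = -2(a + 2) = 0 at a ∈ {-2}; ∂E/∂b = -12b(b - 3)(b + 4) = 0 at b ∈ {-4, 0, 3}.
The Hessian is diagonal: diag(E_aa, E_bb). Second derivatives: E_aa(-2)=-2; E_bb(-4)=-336, E_bb(0)=144, E_bb(3)=-252.
Local minima occur where both diagonal entries positive: none. Count: 0.

0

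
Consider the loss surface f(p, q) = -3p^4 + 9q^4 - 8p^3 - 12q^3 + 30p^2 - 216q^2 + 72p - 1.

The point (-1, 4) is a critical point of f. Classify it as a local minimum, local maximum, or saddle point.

The mixed partial ∂²f/∂p∂q is 0, so the Hessian at any point is diag(f_pp, f_qq) = diag(12(-3p^2 - 4p + 5), 36(3q^2 - 2q - 12)).
At (-1, 4): H = diag(72, 1008).
Both eigenvalues are positive, so H is positive definite: a local minimum.

local minimum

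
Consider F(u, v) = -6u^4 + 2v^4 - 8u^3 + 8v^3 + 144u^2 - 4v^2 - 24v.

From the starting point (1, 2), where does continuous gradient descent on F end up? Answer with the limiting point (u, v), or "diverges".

(0, 1)

F is separable, so gradient descent decouples: u follows -∂F/∂u, v follows -∂F/∂v.
∂F/∂u = -24u(u - 3)(u + 4); at u=1 this is 240, so u decreases.
∂F/∂v = 8(v - 1)(v + 1)(v + 3); at v=2 this is 120, so v decreases.
u converges to its nearest critical value 0 (a local min of the u-part); v converges to 1. The iterate converges to (0, 1).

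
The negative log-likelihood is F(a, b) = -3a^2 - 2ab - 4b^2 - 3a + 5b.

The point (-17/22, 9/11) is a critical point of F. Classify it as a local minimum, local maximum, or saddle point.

The Hessian of F is constant: H = [[-6, -2], [-2, -8]].
det(H) = (-6)·(-8) − (-2)² = 44.
det(H) > 0 and tr(H) = -14 < 0, so H is negative definite and the point is a local maximum.

local maximum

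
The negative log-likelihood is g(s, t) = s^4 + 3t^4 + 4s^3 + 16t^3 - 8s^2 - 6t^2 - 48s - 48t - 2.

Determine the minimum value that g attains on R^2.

g(s,t) separates as P(s) + Q(t) − 2, so its minimum is min P + min Q − 2.
P'(s) = 4(s - 2)(s + 2)(s + 3) vanishes at s ∈ {-3, -2, 2}; Q'(t) = 12(t - 1)(t + 1)(t + 4) vanishes at t ∈ {-4, -1, 1}.
Local minima of P (where P''>0): P(-3)=45, P(2)=-80. Local minima of Q: Q(-4)=-160, Q(1)=-35.
So the global minimum of g is P(2) + Q(-4) − 2 = -80 − 160 − 2 = -242, attained at (2, -4).

-242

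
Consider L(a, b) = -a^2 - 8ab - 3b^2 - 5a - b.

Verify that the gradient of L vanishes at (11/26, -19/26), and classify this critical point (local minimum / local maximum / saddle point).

saddle point

∇L = (-2a - 8b - 5, -8a - 6b - 1); substituting (11/26, -19/26) gives ∇L = (0, 0), so (11/26, -19/26) is indeed a critical point.
The Hessian of L is constant: H = [[-2, -8], [-8, -6]].
det(H) = (-2)·(-6) − (-8)² = -52.
Since det(H) < 0, H is indefinite and the critical point is a saddle point.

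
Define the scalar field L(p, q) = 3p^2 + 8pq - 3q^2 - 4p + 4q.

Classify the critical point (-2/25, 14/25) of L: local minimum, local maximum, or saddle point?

The Hessian of L is constant: H = [[6, 8], [8, -6]].
det(H) = 6·(-6) − 8² = -100.
Since det(H) < 0, H is indefinite and the critical point is a saddle point.

saddle point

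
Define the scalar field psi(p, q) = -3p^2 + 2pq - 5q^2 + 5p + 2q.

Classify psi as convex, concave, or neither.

psi is quadratic, so its Hessian is the constant matrix H = [[-6, 2], [2, -10]].
det(H) = 56, tr(H) = -16.
det(H) > 0 and tr(H) < 0, so H is negative definite everywhere: concave.

concave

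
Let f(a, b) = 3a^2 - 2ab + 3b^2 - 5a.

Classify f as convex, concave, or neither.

convex

f is quadratic, so its Hessian is the constant matrix H = [[6, -2], [-2, 6]].
det(H) = 32, tr(H) = 12.
det(H) > 0 and tr(H) > 0, so H is positive definite everywhere: convex.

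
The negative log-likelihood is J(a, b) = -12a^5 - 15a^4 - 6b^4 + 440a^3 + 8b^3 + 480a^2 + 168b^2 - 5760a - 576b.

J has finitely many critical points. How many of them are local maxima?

J separates as a function of a plus a function of b, so ∇J=0 decouples.
∂J/∂a = -60(a - 4)(a - 2)(a + 3)(a + 4) = 0 at a ∈ {-4, -3, 2, 4}; ∂J/∂b = -24(b - 3)(b - 2)(b + 4) = 0 at b ∈ {-4, 2, 3}.
The Hessian is diagonal: diag(J_aa, J_bb). Second derivatives: J_aa(-4)=2880, J_aa(-3)=-2100, J_aa(2)=3600, J_aa(4)=-6720; J_bb(-4)=-1008, J_bb(2)=144, J_bb(3)=-168.
Local maxima occur where both diagonal entries negative: (-3, -4), (-3, 3), (4, -4), (4, 3). Count: 4.

4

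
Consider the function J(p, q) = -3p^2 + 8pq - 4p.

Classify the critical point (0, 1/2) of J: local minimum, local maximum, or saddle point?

saddle point

The Hessian of J is constant: H = [[-6, 8], [8, 0]].
det(H) = (-6)·0 − 8² = -64.
Since det(H) < 0, H is indefinite and the critical point is a saddle point.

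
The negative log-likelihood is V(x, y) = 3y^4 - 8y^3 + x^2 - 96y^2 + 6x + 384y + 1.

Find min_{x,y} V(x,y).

-1800

V(x,y) separates as P(x) + Q(y) + 1, so its minimum is min P + min Q + 1.
P'(x) = 2x + 6 vanishes at x ∈ {-3}; Q'(y) = 12(y - 4)(y - 2)(y + 4) vanishes at y ∈ {-4, 2, 4}.
Local minima of P (where P''>0): P(-3)=-9. Local minima of Q: Q(-4)=-1792, Q(4)=256.
So the global minimum of V is P(-3) + Q(-4) + 1 = -9 − 1792 + 1 = -1800, attained at (-3, -4).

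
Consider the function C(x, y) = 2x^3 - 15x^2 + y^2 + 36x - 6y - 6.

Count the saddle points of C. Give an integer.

C separates as a function of x plus a function of y, so ∇C=0 decouples.
∂C/∂x = 6(x - 3)(x - 2) = 0 at x ∈ {2, 3}; ∂C/∂y = 2(y - 3) = 0 at y ∈ {3}.
The Hessian is diagonal: diag(C_xx, C_yy). Second derivatives: C_xx(2)=-6, C_xx(3)=6; C_yy(3)=2.
Saddle points occur where the two diagonal entries have opposite signs: (2, 3). Count: 1.

1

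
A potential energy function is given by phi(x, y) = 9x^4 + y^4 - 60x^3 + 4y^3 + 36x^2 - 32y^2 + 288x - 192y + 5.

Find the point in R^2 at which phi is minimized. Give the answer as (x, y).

phi(x,y) separates as P(x) + Q(y) + 5, so its minimum is min P + min Q + 5.
P'(x) = 36(x - 4)(x - 2)(x + 1) vanishes at x ∈ {-1, 2, 4}; Q'(y) = 4(y - 4)(y + 3)(y + 4) vanishes at y ∈ {-4, -3, 4}.
Local minima of P (where P''>0): P(-1)=-183, P(4)=192. Local minima of Q: Q(-4)=256, Q(4)=-768.
So the global minimum of phi is P(-1) + Q(4) + 5 = -183 − 768 + 5 = -946, attained at (-1, 4).

(-1, 4)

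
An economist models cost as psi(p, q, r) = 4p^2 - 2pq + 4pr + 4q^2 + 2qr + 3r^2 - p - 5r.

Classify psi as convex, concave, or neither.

psi is quadratic, so its Hessian is the constant matrix H = [[8, -2, 4], [-2, 8, 2], [4, 2, 6]].
Leading principal minors: 8, 60, 168.
All positive ⇒ H ≻ 0 ⇒ convex.

convex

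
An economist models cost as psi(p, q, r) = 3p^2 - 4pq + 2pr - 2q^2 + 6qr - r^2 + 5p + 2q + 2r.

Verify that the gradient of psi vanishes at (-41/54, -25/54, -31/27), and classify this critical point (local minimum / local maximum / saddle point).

∇psi = (6p - 4q + 2r + 5, -4p - 4q + 6r + 2, 2p + 6q - 2r + 2); substituting (-41/54, -25/54, -31/27) gives ∇psi = (0, 0, 0), so (-41/54, -25/54, -31/27) is indeed a critical point.
The Hessian is constant: H = [[6, -4, 2], [-4, -4, 6], [2, 6, -2]].
Leading principal minors: Δ₁ = 6, Δ₂ = -40, Δ₃ = -216.
The minors fit neither the all-positive nor the alternating-sign pattern, so H is indefinite: a saddle point.

saddle point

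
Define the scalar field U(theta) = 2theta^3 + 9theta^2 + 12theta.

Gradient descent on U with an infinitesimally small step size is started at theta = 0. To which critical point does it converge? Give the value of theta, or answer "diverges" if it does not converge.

-1

U'(theta) = 6(theta + 1)(theta + 2), so U'(0) = 12.
Gradient descent moves in the -U' direction, i.e. theta is decreasing.
The nearest critical point in that direction is theta = -1, where U'' = 6 > 0 (a local minimum). The iterate converges there.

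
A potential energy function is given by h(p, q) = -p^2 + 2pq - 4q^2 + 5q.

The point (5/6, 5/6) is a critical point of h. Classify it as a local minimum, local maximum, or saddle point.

local maximum

The Hessian of h is constant: H = [[-2, 2], [2, -8]].
det(H) = (-2)·(-8) − 2² = 12.
det(H) > 0 and tr(H) = -10 < 0, so H is negative definite and the point is a local maximum.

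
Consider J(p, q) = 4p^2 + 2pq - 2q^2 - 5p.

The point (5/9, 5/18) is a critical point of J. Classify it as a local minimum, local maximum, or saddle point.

saddle point

The Hessian of J is constant: H = [[8, 2], [2, -4]].
det(H) = 8·(-4) − 2² = -36.
Since det(H) < 0, H is indefinite and the critical point is a saddle point.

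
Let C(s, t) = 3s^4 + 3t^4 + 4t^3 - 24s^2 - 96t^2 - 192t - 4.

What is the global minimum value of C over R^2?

C(s,t) separates as P(s) + Q(t) − 4, so its minimum is min P + min Q − 4.
P'(s) = 12s(s - 2)(s + 2) vanishes at s ∈ {-2, 0, 2}; Q'(t) = 12(t - 4)(t + 1)(t + 4) vanishes at t ∈ {-4, -1, 4}.
Local minima of P (where P''>0): P(-2)=-48, P(2)=-48. Local minima of Q: Q(-4)=-256, Q(4)=-1280.
So the global minimum of C is P(-2) + Q(4) − 4 = -48 − 1280 − 4 = -1332, attained at (-2, 4).

-1332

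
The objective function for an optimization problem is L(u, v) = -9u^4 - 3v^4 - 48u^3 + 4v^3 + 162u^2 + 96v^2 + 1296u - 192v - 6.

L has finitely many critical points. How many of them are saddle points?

4

L separates as a function of u plus a function of v, so ∇L=0 decouples.
∂L/∂u = -36(u - 3)(u + 3)(u + 4) = 0 at u ∈ {-4, -3, 3}; ∂L/∂v = -12(v - 4)(v - 1)(v + 4) = 0 at v ∈ {-4, 1, 4}.
The Hessian is diagonal: diag(L_uu, L_vv). Second derivatives: L_uu(-4)=-252, L_uu(-3)=216, L_uu(3)=-1512; L_vv(-4)=-480, L_vv(1)=180, L_vv(4)=-288.
Saddle points occur where the two diagonal entries have opposite signs: (-4, 1), (-3, -4), (-3, 4), (3, 1). Count: 4.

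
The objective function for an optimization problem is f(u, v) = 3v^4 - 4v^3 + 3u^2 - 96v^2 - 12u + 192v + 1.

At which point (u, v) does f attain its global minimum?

(2, -4)

f(u,v) separates as P(u) + Q(v) + 1, so its minimum is min P + min Q + 1.
P'(u) = 6u - 12 vanishes at u ∈ {2}; Q'(v) = 12(v - 4)(v - 1)(v + 4) vanishes at v ∈ {-4, 1, 4}.
Local minima of P (where P''>0): P(2)=-12. Local minima of Q: Q(-4)=-1280, Q(4)=-256.
So the global minimum of f is P(2) + Q(-4) + 1 = -12 − 1280 + 1 = -1291, attained at (2, -4).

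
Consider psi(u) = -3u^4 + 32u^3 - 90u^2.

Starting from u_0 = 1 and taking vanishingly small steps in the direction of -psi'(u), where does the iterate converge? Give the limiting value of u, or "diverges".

psi'(u) = -12u(u - 5)(u - 3), so psi'(1) = -96.
Gradient descent moves in the -psi' direction, i.e. u is increasing.
The nearest critical point in that direction is u = 3, where psi'' = 72 > 0 (a local minimum). The iterate converges there.

3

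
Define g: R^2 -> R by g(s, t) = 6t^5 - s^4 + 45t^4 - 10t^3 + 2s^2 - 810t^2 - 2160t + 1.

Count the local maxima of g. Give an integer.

g separates as a function of s plus a function of t, so ∇g=0 decouples.
∂g/∂s = -4s(s - 1)(s + 1) = 0 at s ∈ {-1, 0, 1}; ∂g/∂t = 30(t - 3)(t + 2)(t + 3)(t + 4) = 0 at t ∈ {-4, -3, -2, 3}.
The Hessian is diagonal: diag(g_ss, g_tt). Second derivatives: g_ss(-1)=-8, g_ss(0)=4, g_ss(1)=-8; g_tt(-4)=-420, g_tt(-3)=180, g_tt(-2)=-300, g_tt(3)=6300.
Local maxima occur where both diagonal entries negative: (-1, -4), (-1, -2), (1, -4), (1, -2). Count: 4.

4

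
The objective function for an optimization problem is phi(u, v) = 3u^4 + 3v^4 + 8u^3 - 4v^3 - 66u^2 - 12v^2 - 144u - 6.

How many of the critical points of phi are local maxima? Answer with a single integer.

phi separates as a function of u plus a function of v, so ∇phi=0 decouples.
∂phi/∂u = 12(u - 3)(u + 1)(u + 4) = 0 at u ∈ {-4, -1, 3}; ∂phi/∂v = 12v(v - 2)(v + 1) = 0 at v ∈ {-1, 0, 2}.
The Hessian is diagonal: diag(phi_uu, phi_vv). Second derivatives: phi_uu(-4)=252, phi_uu(-1)=-144, phi_uu(3)=336; phi_vv(-1)=36, phi_vv(0)=-24, phi_vv(2)=72.
Local maxima occur where both diagonal entries negative: (-1, 0). Count: 1.

1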